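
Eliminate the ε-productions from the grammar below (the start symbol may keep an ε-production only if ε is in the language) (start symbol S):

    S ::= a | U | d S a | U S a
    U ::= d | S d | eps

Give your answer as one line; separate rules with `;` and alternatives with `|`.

S ::= a | U | d S a | d a | U S a | U a | S a | ε; U ::= d | S d

The nullable symbols are {S, U}.
ε ∈ L(G) since S is nullable, so keep S → ε.
Expand every rule over subsets of its nullable positions: S → d S a gives d S a | d a. S → U S a gives U S a | U a | S a.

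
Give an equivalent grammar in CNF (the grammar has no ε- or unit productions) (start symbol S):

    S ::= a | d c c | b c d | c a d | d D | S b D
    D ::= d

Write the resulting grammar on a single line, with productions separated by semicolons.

S ::= a | X1 Y1 | X3 Y2 | X2 Y3 | X1 D | S Y4; D ::= d; X1 ::= d; X2 ::= c; X3 ::= b; X4 ::= a; Y1 ::= X2 X2; Y2 ::= X2 X1; Y3 ::= X4 X1; Y4 ::= X3 D

Introduce a nonterminal for each terminal appearing in a rule of length ≥ 2: X1 → d, X2 → c, X3 → b, X4 → a.
Binarize each right-hand side of length ≥ 3 by chaining fresh nonterminals (Y1, Y2, …): affected rules were S → X1 X2 X2; S → X3 X2 X1; S → X2 X4 X1; S → S X3 D.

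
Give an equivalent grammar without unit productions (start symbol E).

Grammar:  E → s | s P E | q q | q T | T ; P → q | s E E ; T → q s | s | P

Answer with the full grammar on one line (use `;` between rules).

Unit pairs: E ⇒* {P, T}; T ⇒* {P}.
For every A with A ⇒* B via unit rules, add B's non-unit alternatives to A; then delete every rule of the form X → Y.

E → s | s P E | q q | q T | q | s E E | q s; P → q | s E E; T → q | s E E | q s | s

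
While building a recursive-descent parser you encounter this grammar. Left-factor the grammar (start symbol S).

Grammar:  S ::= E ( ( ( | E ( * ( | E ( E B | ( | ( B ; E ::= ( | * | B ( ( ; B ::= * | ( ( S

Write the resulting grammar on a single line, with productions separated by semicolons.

S has alternatives sharing prefix 'E (': factor to S → E ( S' with S' → ( ( | * ( | E B.
S has alternatives sharing prefix '(': factor to S → ( S'' with S'' → ε | B.

S ::= E ( S' | ( S''; E ::= ( | * | B ( (; B ::= * | ( ( S; S' ::= ( ( | * ( | E B; S'' ::= ε | B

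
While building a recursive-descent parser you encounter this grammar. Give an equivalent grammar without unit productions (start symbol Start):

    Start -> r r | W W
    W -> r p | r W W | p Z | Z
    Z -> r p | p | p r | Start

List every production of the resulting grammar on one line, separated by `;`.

Unit pairs: W ⇒* {Start, Z}; Z ⇒* {Start}.
For each unit pair (A, B), copy every non-unit production of B to A, then drop all unit productions.

Start -> r r | W W; W -> r p | p | p r | r r | W W | r W W | p Z; Z -> r p | p | p r | r r | W W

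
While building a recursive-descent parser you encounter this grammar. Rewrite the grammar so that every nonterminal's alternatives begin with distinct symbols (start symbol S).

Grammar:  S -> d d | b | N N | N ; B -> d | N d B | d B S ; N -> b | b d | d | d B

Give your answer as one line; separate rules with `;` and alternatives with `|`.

S -> d d | b | N S'; B -> N d B | d B'; N -> b N' | d N''; S' -> N | ε; B' -> ε | B S; N' -> ε | d; N'' -> ε | B

S has alternatives sharing prefix 'N': factor to S → N S' with S' → N | ε.
B has alternatives sharing prefix 'd': factor to B → d B' with B' → ε | B S.
N has alternatives sharing prefix 'b': factor to N → b N' with N' → ε | d.
N has alternatives sharing prefix 'd': factor to N → d N'' with N'' → ε | B.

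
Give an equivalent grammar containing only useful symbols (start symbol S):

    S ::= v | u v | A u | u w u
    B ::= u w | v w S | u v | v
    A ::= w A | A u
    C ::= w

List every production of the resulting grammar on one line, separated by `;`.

S ::= v | u v | u w u

Generating nonterminals: {B, C, S}.
Reachable from S after that: {S}.
Removed useless symbols: {A, B, C} and every production mentioning them.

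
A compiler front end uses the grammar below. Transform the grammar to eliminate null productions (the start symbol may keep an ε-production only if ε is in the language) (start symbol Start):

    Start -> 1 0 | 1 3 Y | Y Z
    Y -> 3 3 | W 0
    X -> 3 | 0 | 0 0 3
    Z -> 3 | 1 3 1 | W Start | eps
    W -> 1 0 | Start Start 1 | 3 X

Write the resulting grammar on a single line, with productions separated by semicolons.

Nullable set = {Z}.
ε ∉ L(G), so no ε-production is kept.
For each production, add variants omitting each subset of nullable occurrences: Start → Y Z gives Y Z | Y.

Start -> 1 0 | 1 3 Y | Y Z | Y; Y -> 3 3 | W 0; X -> 3 | 0 | 0 0 3; Z -> 3 | 1 3 1 | W Start; W -> 1 0 | Start Start 1 | 3 X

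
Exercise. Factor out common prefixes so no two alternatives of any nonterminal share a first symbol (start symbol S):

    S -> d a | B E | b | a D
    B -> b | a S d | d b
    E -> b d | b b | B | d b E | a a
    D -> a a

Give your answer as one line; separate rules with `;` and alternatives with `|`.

S -> d a | B E | b | a D; B -> b | a S d | d b; E -> B | d b E | a a | b E'; D -> a a; E' -> d | b

E has alternatives sharing prefix 'b': factor to E → b E' with E' → d | b.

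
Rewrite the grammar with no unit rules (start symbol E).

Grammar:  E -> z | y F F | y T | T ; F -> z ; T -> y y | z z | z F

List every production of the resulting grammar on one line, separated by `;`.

Unit pairs: E ⇒* {T}.
For each unit pair (A, B), copy every non-unit production of B to A, then drop all unit productions.

E -> z | y F F | y T | y y | z z | z F; F -> z; T -> y y | z z | z F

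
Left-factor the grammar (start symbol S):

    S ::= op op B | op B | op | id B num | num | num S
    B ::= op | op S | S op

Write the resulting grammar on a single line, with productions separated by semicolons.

S has alternatives sharing prefix 'op': factor to S → op S' with S' → op B | B | ε.
S has alternatives sharing prefix 'num': factor to S → num S'' with S'' → ε | S.
B has alternatives sharing prefix 'op': factor to B → op B' with B' → ε | S.

S ::= id B num | op S' | num S''; B ::= S op | op B'; S' ::= op B | B | ε; S'' ::= ε | S; B' ::= ε | S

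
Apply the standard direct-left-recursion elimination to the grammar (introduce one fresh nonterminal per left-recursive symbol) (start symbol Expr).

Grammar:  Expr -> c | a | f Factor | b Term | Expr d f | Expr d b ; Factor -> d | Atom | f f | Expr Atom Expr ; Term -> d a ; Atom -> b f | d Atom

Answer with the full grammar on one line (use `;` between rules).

Expr -> c Expr1 | a Expr1 | f Factor Expr1 | b Term Expr1; Factor -> d | Atom | f f | Expr Atom Expr; Term -> d a; Atom -> b f | d Atom; Expr1 -> d f Expr1 | d b Expr1 | eps

Left recursion appears on Expr.
For Expr: α = {d f, d b}, β = {c, a, f Factor, b Term}. Rewrite as Expr → β Expr1 and Expr1 → α Expr1 | ε.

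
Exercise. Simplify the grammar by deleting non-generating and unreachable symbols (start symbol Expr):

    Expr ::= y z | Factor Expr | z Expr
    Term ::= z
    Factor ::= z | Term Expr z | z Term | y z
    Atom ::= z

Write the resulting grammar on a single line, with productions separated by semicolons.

Expr ::= y z | Factor Expr | z Expr; Term ::= z; Factor ::= z | Term Expr z | z Term | y z

Generating nonterminals: {Atom, Expr, Factor, Term}.
Reachable from Expr after that: {Expr, Factor, Term}.
Removed useless symbols: {Atom} and every production mentioning them.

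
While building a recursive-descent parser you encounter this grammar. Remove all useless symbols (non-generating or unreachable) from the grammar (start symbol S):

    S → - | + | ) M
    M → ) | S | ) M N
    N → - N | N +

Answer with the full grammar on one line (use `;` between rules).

Generating nonterminals: {M, S}.
Reachable from S after that: {M, S}.
Removed useless symbols: {N} and every production mentioning them.

S → - | + | ) M; M → ) | S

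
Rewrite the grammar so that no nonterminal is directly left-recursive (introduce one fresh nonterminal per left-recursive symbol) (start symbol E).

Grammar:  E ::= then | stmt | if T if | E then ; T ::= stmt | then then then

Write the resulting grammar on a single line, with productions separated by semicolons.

E ::= then E' | stmt E' | if T if E'; T ::= stmt | then then then; E' ::= then E' | ε

Directly left-recursive nonterminal: E.
For E: α = {then}, β = {then, stmt, if T if}. Rewrite as E → β E' and E' → α E' | ε.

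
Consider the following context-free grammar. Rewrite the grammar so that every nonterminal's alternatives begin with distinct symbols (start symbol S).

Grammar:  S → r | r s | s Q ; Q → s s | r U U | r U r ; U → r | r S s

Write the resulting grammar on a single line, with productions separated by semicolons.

S → s Q | r S'; Q → s s | r U Q'; U → r U'; S' → ε | s; Q' → U | r; U' → ε | S s

S has alternatives sharing prefix 'r': factor to S → r S' with S' → ε | s.
Q has alternatives sharing prefix 'r U': factor to Q → r U Q' with Q' → U | r.
U has alternatives sharing prefix 'r': factor to U → r U' with U' → ε | S s.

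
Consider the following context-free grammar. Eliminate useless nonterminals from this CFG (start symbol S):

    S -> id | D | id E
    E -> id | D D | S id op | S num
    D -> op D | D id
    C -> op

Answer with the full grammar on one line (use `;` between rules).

Generating nonterminals: {C, E, S}.
Reachable from S after that: {E, S}.
Removed useless symbols: {C, D} and every production mentioning them.

S -> id | id E; E -> id | S id op | S num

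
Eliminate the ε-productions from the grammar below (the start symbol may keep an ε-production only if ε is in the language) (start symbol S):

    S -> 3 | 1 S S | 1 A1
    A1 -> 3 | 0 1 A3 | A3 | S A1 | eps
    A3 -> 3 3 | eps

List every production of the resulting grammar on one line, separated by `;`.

Nullable set = {A1, A3}.
ε ∉ L(G), so no ε-production is kept.
For each production, add variants omitting each subset of nullable occurrences: S → 1 A1 gives 1 A1 | 1. A1 → 0 1 A3 gives 0 1 A3 | 0 1. A1 → S A1 gives S A1 | S.

S -> 3 | 1 S S | 1 A1 | 1; A1 -> 3 | 0 1 A3 | 0 1 | A3 | S A1 | S; A3 -> 3 3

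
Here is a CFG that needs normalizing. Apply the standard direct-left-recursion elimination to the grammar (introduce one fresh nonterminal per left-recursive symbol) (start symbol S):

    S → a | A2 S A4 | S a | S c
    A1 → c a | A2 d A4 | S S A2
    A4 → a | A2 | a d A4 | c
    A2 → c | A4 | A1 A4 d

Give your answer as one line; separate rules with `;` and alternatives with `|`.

S → a S' | A2 S A4 S'; A1 → c a | A2 d A4 | S S A2; A4 → a | A2 | a d A4 | c; A2 → c | A4 | A1 A4 d; S' → a S' | c S' | eps

Directly left-recursive nonterminal: S.
For S: α = {a, c}, β = {a, A2 S A4}. Rewrite as S → β S' and S' → α S' | ε.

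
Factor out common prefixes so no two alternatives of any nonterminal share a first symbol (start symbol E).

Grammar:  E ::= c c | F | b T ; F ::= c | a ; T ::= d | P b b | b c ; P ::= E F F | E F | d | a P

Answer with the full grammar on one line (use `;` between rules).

P has alternatives sharing prefix 'E F': factor to P → E F P' with P' → F | ε.

E ::= c c | F | b T; F ::= c | a; T ::= d | P b b | b c; P ::= d | a P | E F P'; P' ::= F | ε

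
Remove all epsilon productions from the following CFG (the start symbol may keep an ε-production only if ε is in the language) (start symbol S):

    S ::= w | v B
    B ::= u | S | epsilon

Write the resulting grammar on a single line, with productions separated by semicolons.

Nullable nonterminals: {B}.
ε ∉ L(G), so no ε-production is kept.
Expand every rule over subsets of its nullable positions: S → v B gives v B | v.

S ::= w | v B | v; B ::= u | S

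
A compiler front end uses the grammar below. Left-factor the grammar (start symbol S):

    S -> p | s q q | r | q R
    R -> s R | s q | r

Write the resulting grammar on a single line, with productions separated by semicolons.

S -> p | s q q | r | q R; R -> r | s R'; R' -> R | q

R has alternatives sharing prefix 's': factor to R → s R' with R' → R | q.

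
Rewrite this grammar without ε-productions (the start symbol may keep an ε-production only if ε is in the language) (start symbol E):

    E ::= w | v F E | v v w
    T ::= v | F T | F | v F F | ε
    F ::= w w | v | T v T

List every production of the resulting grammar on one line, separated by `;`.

Nullable nonterminals: {T}.
ε ∉ L(G), so no ε-production is kept.
Add the nullable-subset variants: T → F T gives F T | F. F → T v T gives T v T | T v | v T.

E ::= w | v F E | v v w; T ::= v | F T | F | v F F; F ::= w w | v | T v T | T v | v T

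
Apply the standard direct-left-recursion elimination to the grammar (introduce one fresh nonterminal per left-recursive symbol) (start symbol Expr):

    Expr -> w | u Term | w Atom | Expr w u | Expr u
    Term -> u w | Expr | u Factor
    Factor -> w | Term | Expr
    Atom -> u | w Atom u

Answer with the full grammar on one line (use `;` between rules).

Expr -> w Expr1 | u Term Expr1 | w Atom Expr1; Term -> u w | Expr | u Factor; Factor -> w | Term | Expr; Atom -> u | w Atom u; Expr1 -> w u Expr1 | u Expr1 | ε

Expr is directly left-recursive.
For Expr: α = {w u, u}, β = {w, u Term, w Atom}. Rewrite as Expr → β Expr1 and Expr1 → α Expr1 | ε.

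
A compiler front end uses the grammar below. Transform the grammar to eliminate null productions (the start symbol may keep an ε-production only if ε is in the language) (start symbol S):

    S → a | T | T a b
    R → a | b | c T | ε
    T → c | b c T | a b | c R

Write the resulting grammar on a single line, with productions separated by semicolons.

S → a | T | T a b; R → a | b | c T; T → c | b c T | a b | c R

Nullable set = {R}.
ε ∉ L(G), so no ε-production is kept.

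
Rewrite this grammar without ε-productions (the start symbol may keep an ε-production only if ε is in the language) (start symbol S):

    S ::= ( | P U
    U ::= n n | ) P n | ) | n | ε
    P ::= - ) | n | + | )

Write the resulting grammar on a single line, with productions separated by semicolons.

S ::= ( | P U | P; U ::= n n | ) P n | ) | n; P ::= - ) | n | + | )

Nullable set = {U}.
ε ∉ L(G), so no ε-production is kept.
Add the nullable-subset variants: S → P U gives P U | P.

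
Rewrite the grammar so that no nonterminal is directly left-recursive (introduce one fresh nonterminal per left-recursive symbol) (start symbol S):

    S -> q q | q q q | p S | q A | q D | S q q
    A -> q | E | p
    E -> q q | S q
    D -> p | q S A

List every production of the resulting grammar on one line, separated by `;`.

S is directly left-recursive.
For S: α = {q q}, β = {q q, q q q, p S, q A, q D}. Rewrite as S → β S' and S' → α S' | ε.

S -> q q S' | q q q S' | p S S' | q A S' | q D S'; A -> q | E | p; E -> q q | S q; D -> p | q S A; S' -> q q S' | ε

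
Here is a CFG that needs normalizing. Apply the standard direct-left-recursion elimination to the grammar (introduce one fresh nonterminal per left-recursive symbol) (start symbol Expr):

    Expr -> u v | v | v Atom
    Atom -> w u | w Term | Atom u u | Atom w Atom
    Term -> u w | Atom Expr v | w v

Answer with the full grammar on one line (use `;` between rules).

Directly left-recursive nonterminal: Atom.
For Atom: α = {u u, w Atom}, β = {w u, w Term}. Rewrite as Atom → β Atom1 and Atom1 → α Atom1 | ε.

Expr -> u v | v | v Atom; Atom -> w u Atom1 | w Term Atom1; Term -> u w | Atom Expr v | w v; Atom1 -> u u Atom1 | w Atom Atom1 | ε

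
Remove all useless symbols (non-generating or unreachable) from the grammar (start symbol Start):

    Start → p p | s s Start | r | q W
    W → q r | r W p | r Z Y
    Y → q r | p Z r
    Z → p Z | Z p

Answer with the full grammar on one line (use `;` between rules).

Start → p p | s s Start | r | q W; W → q r | r W p

Generating nonterminals: {Start, W, Y}.
Reachable from Start after that: {Start, W}.
Removed useless symbols: {Y, Z} and every production mentioning them.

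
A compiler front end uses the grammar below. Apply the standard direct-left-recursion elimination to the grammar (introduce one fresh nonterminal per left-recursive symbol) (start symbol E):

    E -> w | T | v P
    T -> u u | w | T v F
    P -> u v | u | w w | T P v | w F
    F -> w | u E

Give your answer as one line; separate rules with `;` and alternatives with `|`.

T is directly left-recursive.
For T: α = {v F}, β = {u u, w}. Rewrite as T → β T' and T' → α T' | ε.

E -> w | T | v P; T -> u u T' | w T'; P -> u v | u | w w | T P v | w F; F -> w | u E; T' -> v F T' | ε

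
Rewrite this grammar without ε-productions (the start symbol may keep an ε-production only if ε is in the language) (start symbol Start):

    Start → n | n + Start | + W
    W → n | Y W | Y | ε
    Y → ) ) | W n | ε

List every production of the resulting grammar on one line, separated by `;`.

Nullable nonterminals: {W, Y}.
ε ∉ L(G), so no ε-production is kept.
For each production, add variants omitting each subset of nullable occurrences: Start → + W gives + W | +. W → Y W gives Y W | Y. Y → W n gives W n | n.

Start → n | n + Start | + W | +; W → n | Y W | Y; Y → ) ) | W n | n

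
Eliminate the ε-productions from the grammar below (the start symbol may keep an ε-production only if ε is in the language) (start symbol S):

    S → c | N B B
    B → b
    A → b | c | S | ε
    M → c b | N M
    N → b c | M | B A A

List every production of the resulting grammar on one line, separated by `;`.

The nullable symbols are {A}.
ε ∉ L(G), so no ε-production is kept.
Expand every rule over subsets of its nullable positions: N → B A A gives B A A | B A | B.

S → c | N B B; B → b; A → b | c | S; M → c b | N M; N → b c | M | B A A | B A | B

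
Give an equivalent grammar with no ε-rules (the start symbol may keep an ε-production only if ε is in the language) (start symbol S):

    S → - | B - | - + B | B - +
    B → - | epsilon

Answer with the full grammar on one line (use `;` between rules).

S → - | B - | - + B | - + | B - +; B → -

The nullable symbols are {B}.
ε ∉ L(G), so no ε-production is kept.
Expand every rule over subsets of its nullable positions: S → - + B gives - + B | - +.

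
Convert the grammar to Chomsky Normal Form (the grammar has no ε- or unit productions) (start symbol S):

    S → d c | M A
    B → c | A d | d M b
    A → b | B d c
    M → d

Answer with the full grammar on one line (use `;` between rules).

Introduce a nonterminal for each terminal appearing in a rule of length ≥ 2: X1 → d, X2 → c, X3 → b.
Binarize each right-hand side of length ≥ 3 by chaining fresh nonterminals (Y1, Y2, …): affected rules were B → X1 M X3; A → B X1 X2.

S → X1 X2 | M A; B → c | A X1 | X1 Y1; A → b | B Y2; M → d; X1 → d; X2 → c; X3 → b; Y1 → M X3; Y2 → X1 X2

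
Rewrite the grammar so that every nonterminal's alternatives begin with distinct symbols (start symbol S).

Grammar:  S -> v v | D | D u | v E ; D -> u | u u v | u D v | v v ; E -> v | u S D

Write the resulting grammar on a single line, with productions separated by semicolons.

S -> v S' | D S''; D -> v v | u D'; E -> v | u S D; S' -> v | E; S'' -> ε | u; D' -> ε | u v | D v

S has alternatives sharing prefix 'v': factor to S → v S' with S' → v | E.
S has alternatives sharing prefix 'D': factor to S → D S'' with S'' → ε | u.
D has alternatives sharing prefix 'u': factor to D → u D' with D' → ε | u v | D v.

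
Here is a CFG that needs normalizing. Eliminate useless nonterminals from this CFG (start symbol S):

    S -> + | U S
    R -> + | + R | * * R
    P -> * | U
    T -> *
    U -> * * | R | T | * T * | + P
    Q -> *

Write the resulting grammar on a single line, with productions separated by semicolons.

S -> + | U S; R -> + | + R | * * R; P -> * | U; T -> *; U -> * * | R | T | * T * | + P

Generating nonterminals: {P, Q, R, S, T, U}.
Reachable from S after that: {P, R, S, T, U}.
Removed useless symbols: {Q} and every production mentioning them.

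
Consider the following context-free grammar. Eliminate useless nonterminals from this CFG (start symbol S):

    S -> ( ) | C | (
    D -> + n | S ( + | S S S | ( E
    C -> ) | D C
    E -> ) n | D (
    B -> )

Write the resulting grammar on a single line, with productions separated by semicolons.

Generating nonterminals: {B, C, D, E, S}.
Reachable from S after that: {C, D, E, S}.
Removed useless symbols: {B} and every production mentioning them.

S -> ( ) | C | (; D -> + n | S ( + | S S S | ( E; C -> ) | D C; E -> ) n | D (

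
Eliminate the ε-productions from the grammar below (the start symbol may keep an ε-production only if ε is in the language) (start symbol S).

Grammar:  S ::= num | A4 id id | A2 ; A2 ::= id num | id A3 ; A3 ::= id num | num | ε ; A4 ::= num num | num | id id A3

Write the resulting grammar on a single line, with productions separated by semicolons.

S ::= num | A4 id id | A2; A2 ::= id num | id A3 | id; A3 ::= id num | num; A4 ::= num num | num | id id A3 | id id

Nullable set = {A3}.
ε ∉ L(G), so no ε-production is kept.
Expand every rule over subsets of its nullable positions: A2 → id A3 gives id A3 | id. A4 → id id A3 gives id id A3 | id id.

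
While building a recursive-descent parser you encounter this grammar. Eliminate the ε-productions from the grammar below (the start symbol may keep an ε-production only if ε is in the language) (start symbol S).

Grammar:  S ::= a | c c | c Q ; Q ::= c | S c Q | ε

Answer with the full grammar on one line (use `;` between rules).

The nullable symbols are {Q}.
ε ∉ L(G), so no ε-production is kept.
Expand every rule over subsets of its nullable positions: S → c Q gives c Q | c. Q → S c Q gives S c Q | S c.

S ::= a | c c | c Q | c; Q ::= c | S c Q | S c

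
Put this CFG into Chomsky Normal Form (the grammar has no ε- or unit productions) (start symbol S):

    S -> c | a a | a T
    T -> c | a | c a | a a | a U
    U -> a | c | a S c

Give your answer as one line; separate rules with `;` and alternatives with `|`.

S -> c | X1 X1 | X1 T; T -> c | a | X2 X1 | X1 X1 | X1 U; U -> a | c | X1 Y1; X1 -> a; X2 -> c; Y1 -> S X2

Introduce a nonterminal for each terminal appearing in a rule of length ≥ 2: X1 → a, X2 → c.
Binarize each right-hand side of length ≥ 3 by chaining fresh nonterminals (Y1, Y2, …): affected rules were U → X1 S X2.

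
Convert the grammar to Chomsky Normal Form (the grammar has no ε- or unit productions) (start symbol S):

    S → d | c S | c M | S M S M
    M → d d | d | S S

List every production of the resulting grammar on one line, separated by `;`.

S → d | X1 S | X1 M | S Y1; M → X2 X2 | d | S S; X1 → c; X2 → d; Y1 → M Y2; Y2 → S M

Introduce a nonterminal for each terminal appearing in a rule of length ≥ 2: X1 → c, X2 → d.
Binarize each right-hand side of length ≥ 3 by chaining fresh nonterminals (Y1, Y2, …): affected rules were S → S M S M.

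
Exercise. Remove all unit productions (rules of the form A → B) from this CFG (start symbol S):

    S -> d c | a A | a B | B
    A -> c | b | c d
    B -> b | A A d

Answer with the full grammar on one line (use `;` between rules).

Unit pairs: S ⇒* {B}.
For every A with A ⇒* B via unit rules, add B's non-unit alternatives to A; then delete every rule of the form X → Y.

S -> b | A A d | d c | a A | a B; A -> c | b | c d; B -> b | A A d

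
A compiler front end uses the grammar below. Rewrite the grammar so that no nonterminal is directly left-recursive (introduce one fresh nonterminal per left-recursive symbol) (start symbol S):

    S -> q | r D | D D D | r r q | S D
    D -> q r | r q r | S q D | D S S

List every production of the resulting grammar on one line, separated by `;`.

S -> q S' | r D S' | D D D S' | r r q S'; D -> q r D' | r q r D' | S q D D'; S' -> D S' | eps; D' -> S S D' | eps

Left recursion appears on S, D.
For S: α = {D}, β = {q, r D, D D D, r r q}. Rewrite as S → β S' and S' → α S' | ε.
For D: α = {S S}, β = {q r, r q r, S q D}. Rewrite as D → β D' and D' → α D' | ε.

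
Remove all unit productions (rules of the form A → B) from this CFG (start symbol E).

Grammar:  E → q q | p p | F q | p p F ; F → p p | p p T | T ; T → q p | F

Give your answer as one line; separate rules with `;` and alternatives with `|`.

E → q q | p p | F q | p p F; F → p p | p p T | q p; T → p p | p p T | q p

Unit pairs: F ⇒* {T}; T ⇒* {F}.
For every A with A ⇒* B via unit rules, add B's non-unit alternatives to A; then delete every rule of the form X → Y.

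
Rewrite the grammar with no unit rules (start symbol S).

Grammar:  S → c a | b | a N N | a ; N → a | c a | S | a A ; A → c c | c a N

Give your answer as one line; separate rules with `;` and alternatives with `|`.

Unit pairs: N ⇒* {S}.
For each unit pair (A, B), copy every non-unit production of B to A, then drop all unit productions.

S → c a | b | a N N | a; N → c a | b | a N N | a | a A; A → c c | c a N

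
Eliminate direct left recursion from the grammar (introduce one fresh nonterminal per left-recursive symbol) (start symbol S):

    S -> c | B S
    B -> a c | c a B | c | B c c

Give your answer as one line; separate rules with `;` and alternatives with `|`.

Directly left-recursive nonterminal: B.
For B: α = {c c}, β = {a c, c a B, c}. Rewrite as B → β B' and B' → α B' | ε.

S -> c | B S; B -> a c B' | c a B B' | c B'; B' -> c c B' | ε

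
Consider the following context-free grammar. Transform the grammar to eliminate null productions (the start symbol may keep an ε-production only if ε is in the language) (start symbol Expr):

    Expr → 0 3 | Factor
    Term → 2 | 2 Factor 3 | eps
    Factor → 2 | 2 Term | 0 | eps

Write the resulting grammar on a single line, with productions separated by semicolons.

Expr → 0 3 | Factor | eps; Term → 2 | 2 Factor 3 | 2 3; Factor → 2 | 2 Term | 0

Nullable set = {Expr, Factor, Term}.
ε ∈ L(G) since Expr is nullable, so keep Expr → ε.
For each production, add variants omitting each subset of nullable occurrences: Term → 2 Factor 3 gives 2 Factor 3 | 2 3.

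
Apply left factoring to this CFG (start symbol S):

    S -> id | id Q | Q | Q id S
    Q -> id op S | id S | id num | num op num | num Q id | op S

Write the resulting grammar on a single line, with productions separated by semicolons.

S -> id S' | Q S''; Q -> op S | id Q' | num Q''; S' -> eps | Q; S'' -> eps | id S; Q' -> op S | S | num; Q'' -> op num | Q id

S has alternatives sharing prefix 'id': factor to S → id S' with S' → ε | Q.
S has alternatives sharing prefix 'Q': factor to S → Q S'' with S'' → ε | id S.
Q has alternatives sharing prefix 'id': factor to Q → id Q' with Q' → op S | S | num.
Q has alternatives sharing prefix 'num': factor to Q → num Q'' with Q'' → op num | Q id.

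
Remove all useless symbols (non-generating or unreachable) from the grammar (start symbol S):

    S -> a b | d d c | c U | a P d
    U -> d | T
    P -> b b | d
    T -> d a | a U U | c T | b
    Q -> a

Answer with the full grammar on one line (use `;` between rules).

S -> a b | d d c | c U | a P d; U -> d | T; P -> b b | d; T -> d a | a U U | c T | b

Generating nonterminals: {P, Q, S, T, U}.
Reachable from S after that: {P, S, T, U}.
Removed useless symbols: {Q} and every production mentioning them.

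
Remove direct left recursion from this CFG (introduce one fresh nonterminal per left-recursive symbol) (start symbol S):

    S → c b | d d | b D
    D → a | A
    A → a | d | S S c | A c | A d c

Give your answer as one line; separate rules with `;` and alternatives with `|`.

Directly left-recursive nonterminal: A.
For A: α = {c, d c}, β = {a, d, S S c}. Rewrite as A → β A' and A' → α A' | ε.

S → c b | d d | b D; D → a | A; A → a A' | d A' | S S c A'; A' → c A' | d c A' | ε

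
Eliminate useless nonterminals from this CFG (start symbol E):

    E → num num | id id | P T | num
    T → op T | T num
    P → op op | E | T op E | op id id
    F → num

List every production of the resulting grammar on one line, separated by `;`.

E → num num | id id | num

Generating nonterminals: {E, F, P}.
Reachable from E after that: {E}.
Removed useless symbols: {F, P, T} and every production mentioning them.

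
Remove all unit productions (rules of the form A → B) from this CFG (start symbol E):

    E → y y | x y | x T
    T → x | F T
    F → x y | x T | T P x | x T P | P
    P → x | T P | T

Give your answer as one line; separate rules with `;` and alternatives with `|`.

Unit pairs: F ⇒* {P, T}; P ⇒* {T}.
For every A with A ⇒* B via unit rules, add B's non-unit alternatives to A; then delete every rule of the form X → Y.

E → y y | x y | x T; T → x | F T; F → x y | x T | T P x | x T P | x | T P | F T; P → x | T P | F T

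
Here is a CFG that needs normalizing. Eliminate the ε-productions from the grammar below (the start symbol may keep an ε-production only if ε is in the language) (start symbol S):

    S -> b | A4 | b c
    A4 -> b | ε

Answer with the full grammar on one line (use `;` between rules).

Nullable nonterminals: {A4, S}.
ε ∈ L(G) since S is nullable, so keep S → ε.

S -> b | A4 | b c | ε; A4 -> b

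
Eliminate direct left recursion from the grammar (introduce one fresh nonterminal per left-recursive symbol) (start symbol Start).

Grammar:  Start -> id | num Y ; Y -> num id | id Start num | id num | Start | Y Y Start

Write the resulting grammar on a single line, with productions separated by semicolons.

Start -> id | num Y; Y -> num id Y1 | id Start num Y1 | id num Y1 | Start Y1; Y1 -> Y Start Y1 | ε

Y is directly left-recursive.
For Y: α = {Y Start}, β = {num id, id Start num, id num, Start}. Rewrite as Y → β Y1 and Y1 → α Y1 | ε.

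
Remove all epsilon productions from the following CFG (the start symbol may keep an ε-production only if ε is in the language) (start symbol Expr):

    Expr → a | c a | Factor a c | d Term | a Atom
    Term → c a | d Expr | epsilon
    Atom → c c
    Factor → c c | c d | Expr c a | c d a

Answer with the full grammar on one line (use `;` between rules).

Nullable set = {Term}.
ε ∉ L(G), so no ε-production is kept.
Expand every rule over subsets of its nullable positions: Expr → d Term gives d Term | d.

Expr → a | c a | Factor a c | d Term | d | a Atom; Term → c a | d Expr; Atom → c c; Factor → c c | c d | Expr c a | c d a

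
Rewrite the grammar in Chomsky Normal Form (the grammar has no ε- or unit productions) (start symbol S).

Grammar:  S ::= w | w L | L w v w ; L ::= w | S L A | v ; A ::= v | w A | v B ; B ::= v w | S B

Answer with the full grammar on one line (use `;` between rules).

S ::= w | X1 L | L Y1; L ::= w | S Y3 | v; A ::= v | X1 A | X2 B; B ::= X2 X1 | S B; X1 ::= w; X2 ::= v; Y1 ::= X1 Y2; Y2 ::= X2 X1; Y3 ::= L A

Introduce a nonterminal for each terminal appearing in a rule of length ≥ 2: X1 → w, X2 → v.
Binarize each right-hand side of length ≥ 3 by chaining fresh nonterminals (Y1, Y2, …): affected rules were S → L X1 X2 X1; L → S L A.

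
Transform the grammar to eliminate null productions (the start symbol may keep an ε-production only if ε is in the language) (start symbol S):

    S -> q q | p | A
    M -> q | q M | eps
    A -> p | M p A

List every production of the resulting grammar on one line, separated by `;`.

The nullable symbols are {M}.
ε ∉ L(G), so no ε-production is kept.
Add the nullable-subset variants: A → M p A gives M p A | p A.

S -> q q | p | A; M -> q | q M; A -> p | M p A | p A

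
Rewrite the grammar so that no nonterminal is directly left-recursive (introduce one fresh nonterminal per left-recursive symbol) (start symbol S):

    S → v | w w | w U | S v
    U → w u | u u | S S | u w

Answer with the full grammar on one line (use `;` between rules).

S → v S' | w w S' | w U S'; U → w u | u u | S S | u w; S' → v S' | ε

S is directly left-recursive.
For S: α = {v}, β = {v, w w, w U}. Rewrite as S → β S' and S' → α S' | ε.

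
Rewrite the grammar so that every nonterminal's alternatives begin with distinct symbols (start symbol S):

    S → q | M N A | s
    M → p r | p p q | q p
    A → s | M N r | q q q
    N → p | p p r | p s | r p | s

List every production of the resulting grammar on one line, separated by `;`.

S → q | M N A | s; M → q p | p M'; A → s | M N r | q q q; N → r p | s | p N'; M' → r | p q; N' → eps | p r | s

M has alternatives sharing prefix 'p': factor to M → p M' with M' → r | p q.
N has alternatives sharing prefix 'p': factor to N → p N' with N' → ε | p r | s.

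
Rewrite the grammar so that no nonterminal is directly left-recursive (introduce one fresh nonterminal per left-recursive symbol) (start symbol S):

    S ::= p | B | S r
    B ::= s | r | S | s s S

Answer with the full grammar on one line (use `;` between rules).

S is directly left-recursive.
For S: α = {r}, β = {p, B}. Rewrite as S → β S' and S' → α S' | ε.

S ::= p S' | B S'; B ::= s | r | S | s s S; S' ::= r S' | ε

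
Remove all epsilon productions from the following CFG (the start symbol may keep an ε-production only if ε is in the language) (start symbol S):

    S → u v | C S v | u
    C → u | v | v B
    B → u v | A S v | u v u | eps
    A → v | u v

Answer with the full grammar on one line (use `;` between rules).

The nullable symbols are {B}.
ε ∉ L(G), so no ε-production is kept.

S → u v | C S v | u; C → u | v | v B; B → u v | A S v | u v u; A → v | u v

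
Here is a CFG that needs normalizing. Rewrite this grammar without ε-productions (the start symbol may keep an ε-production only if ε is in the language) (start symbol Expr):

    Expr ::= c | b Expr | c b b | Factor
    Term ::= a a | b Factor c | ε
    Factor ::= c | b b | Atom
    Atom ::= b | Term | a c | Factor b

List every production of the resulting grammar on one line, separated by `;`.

Nullable nonterminals: {Atom, Expr, Factor, Term}.
ε ∈ L(G) since Expr is nullable, so keep Expr → ε.
For each production, add variants omitting each subset of nullable occurrences: Expr → b Expr gives b Expr | b. Term → b Factor c gives b Factor c | b c.

Expr ::= c | b Expr | b | c b b | Factor | ε; Term ::= a a | b Factor c | b c; Factor ::= c | b b | Atom; Atom ::= b | Term | a c | Factor b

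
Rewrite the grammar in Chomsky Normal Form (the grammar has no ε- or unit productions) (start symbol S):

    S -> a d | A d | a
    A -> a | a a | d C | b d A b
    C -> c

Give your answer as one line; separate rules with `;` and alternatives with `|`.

Introduce a nonterminal for each terminal appearing in a rule of length ≥ 2: X1 → a, X2 → d, X3 → b.
Binarize each right-hand side of length ≥ 3 by chaining fresh nonterminals (Y1, Y2, …): affected rules were A → X3 X2 A X3.

S -> X1 X2 | A X2 | a; A -> a | X1 X1 | X2 C | X3 Y1; C -> c; X1 -> a; X2 -> d; X3 -> b; Y1 -> X2 Y2; Y2 -> A X3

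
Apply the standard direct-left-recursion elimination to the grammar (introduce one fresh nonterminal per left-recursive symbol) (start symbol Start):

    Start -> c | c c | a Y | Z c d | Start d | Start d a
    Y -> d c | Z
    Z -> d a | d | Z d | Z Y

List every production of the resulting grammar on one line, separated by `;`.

Directly left-recursive nonterminals: Start, Z.
For Start: α = {d, d a}, β = {c, c c, a Y, Z c d}. Rewrite as Start → β Start1 and Start1 → α Start1 | ε.
For Z: α = {d, Y}, β = {d a, d}. Rewrite as Z → β Z1 and Z1 → α Z1 | ε.

Start -> c Start1 | c c Start1 | a Y Start1 | Z c d Start1; Y -> d c | Z; Z -> d a Z1 | d Z1; Start1 -> d Start1 | d a Start1 | epsilon; Z1 -> d Z1 | Y Z1 | epsilon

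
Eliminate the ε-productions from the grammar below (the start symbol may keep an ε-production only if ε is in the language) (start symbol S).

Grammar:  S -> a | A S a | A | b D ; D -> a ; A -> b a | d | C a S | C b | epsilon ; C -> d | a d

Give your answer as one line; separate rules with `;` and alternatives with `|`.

S -> a | A S a | A a | S a | A | b D | epsilon; D -> a; A -> b a | d | C a S | C a | C b; C -> d | a d

Nullable set = {A, S}.
ε ∈ L(G) since S is nullable, so keep S → ε.
For each production, add variants omitting each subset of nullable occurrences: S → A S a gives A S a | A a | S a. A → C a S gives C a S | C a.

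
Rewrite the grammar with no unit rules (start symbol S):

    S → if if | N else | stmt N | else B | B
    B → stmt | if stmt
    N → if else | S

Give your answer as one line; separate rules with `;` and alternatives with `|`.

Unit pairs: N ⇒* {B, S}; S ⇒* {B}.
For each unit pair (A, B), copy every non-unit production of B to A, then drop all unit productions.

S → stmt | if stmt | if if | N else | stmt N | else B; B → stmt | if stmt; N → stmt | if stmt | if if | N else | stmt N | else B | if else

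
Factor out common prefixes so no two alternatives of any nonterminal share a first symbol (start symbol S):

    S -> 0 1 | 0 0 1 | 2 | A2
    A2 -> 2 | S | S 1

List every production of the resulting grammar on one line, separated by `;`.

S has alternatives sharing prefix '0': factor to S → 0 S' with S' → 1 | 0 1.
A2 has alternatives sharing prefix 'S': factor to A2 → S A2' with A2' → ε | 1.

S -> 2 | A2 | 0 S'; A2 -> 2 | S A2'; S' -> 1 | 0 1; A2' -> ε | 1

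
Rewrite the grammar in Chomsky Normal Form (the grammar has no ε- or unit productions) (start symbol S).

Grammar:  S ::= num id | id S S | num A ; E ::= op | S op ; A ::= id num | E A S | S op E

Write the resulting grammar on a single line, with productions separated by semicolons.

Introduce a nonterminal for each terminal appearing in a rule of length ≥ 2: X1 → num, X2 → id, X3 → op.
Binarize each right-hand side of length ≥ 3 by chaining fresh nonterminals (Y1, Y2, …): affected rules were S → X2 S S; A → E A S; A → S X3 E.

S ::= X1 X2 | X2 Y1 | X1 A; E ::= op | S X3; A ::= X2 X1 | E Y2 | S Y3; X1 ::= num; X2 ::= id; X3 ::= op; Y1 ::= S S; Y2 ::= A S; Y3 ::= X3 E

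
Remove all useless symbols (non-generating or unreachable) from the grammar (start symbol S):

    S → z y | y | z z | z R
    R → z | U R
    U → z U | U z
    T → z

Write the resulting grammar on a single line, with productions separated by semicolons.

Generating nonterminals: {R, S, T}.
Reachable from S after that: {R, S}.
Removed useless symbols: {T, U} and every production mentioning them.

S → z y | y | z z | z R; R → z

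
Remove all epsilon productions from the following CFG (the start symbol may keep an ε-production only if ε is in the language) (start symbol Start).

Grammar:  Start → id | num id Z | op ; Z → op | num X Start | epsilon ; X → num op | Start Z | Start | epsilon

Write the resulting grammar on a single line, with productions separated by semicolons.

Start → id | num id Z | num id | op; Z → op | num X Start | num Start; X → num op | Start Z | Start

The nullable symbols are {X, Z}.
ε ∉ L(G), so no ε-production is kept.
For each production, add variants omitting each subset of nullable occurrences: Start → num id Z gives num id Z | num id. Z → num X Start gives num X Start | num Start. X → Start Z gives Start Z | Start.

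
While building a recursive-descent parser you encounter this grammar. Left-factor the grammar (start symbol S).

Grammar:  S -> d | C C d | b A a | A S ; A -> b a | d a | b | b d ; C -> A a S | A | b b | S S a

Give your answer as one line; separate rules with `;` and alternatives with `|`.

S -> d | C C d | b A a | A S; A -> d a | b A'; C -> b b | S S a | A C'; A' -> a | ε | d; C' -> a S | ε

A has alternatives sharing prefix 'b': factor to A → b A' with A' → a | ε | d.
C has alternatives sharing prefix 'A': factor to C → A C' with C' → a S | ε.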